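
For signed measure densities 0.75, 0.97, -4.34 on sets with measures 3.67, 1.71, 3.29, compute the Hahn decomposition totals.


Step 1: Compute signed measure on each set:
  Set 1: 0.75 * 3.67 = 2.7525
  Set 2: 0.97 * 1.71 = 1.6587
  Set 3: -4.34 * 3.29 = -14.2786
Step 2: Total signed measure = (2.7525) + (1.6587) + (-14.2786)
     = -9.8674
Step 3: Positive part mu+(X) = sum of positive contributions = 4.4112
Step 4: Negative part mu-(X) = |sum of negative contributions| = 14.2786


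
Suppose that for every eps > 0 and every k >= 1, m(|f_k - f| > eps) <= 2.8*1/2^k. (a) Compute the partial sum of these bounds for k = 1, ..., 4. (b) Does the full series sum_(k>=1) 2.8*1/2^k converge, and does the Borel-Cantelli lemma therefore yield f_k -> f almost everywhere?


Step 1: List the terms 2.8*1/2^k for k = 1 to 4:
  k=1: 1.4
  k=2: 0.7
  k=3: 0.35
  k=4: 0.175
Step 2: Partial sum = 1.4 + 0.7 + 0.35 + 0.175
     = 2.625
Step 3: The full series sum_(k>=1) 2.8*1/2^k converges (geometric series with ratio 1/2 < 1; a constant multiple of a convergent series converges).
Step 4: Fix eps > 0. Since sum_k m(|f_k - f| > eps) < infinity, the Borel-Cantelli lemma gives
        m(limsup_k {|f_k - f| > eps}) = 0, i.e. for a.e. x, |f_k(x) - f(x)| <= eps for all large k.
        Applying this with eps = 1/j for j = 1, 2, ... and intersecting the countably many full-measure sets,
        for a.e. x we get limsup_k |f_k(x) - f(x)| <= 1/j for every j, hence f_k -> f almost everywhere.
Conclusion: series converges; Borel-Cantelli yields f_k -> f a.e.


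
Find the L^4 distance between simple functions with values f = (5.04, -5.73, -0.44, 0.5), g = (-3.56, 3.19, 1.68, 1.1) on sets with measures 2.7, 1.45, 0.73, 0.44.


Step 1: Compute differences f_i - g_i:
  5.04 - -3.56 = 8.6
  -5.73 - 3.19 = -8.92
  -0.44 - 1.68 = -2.12
  0.5 - 1.1 = -0.6
Step 2: Compute |diff|^4 * measure for each set:
  |8.6|^4 * 2.7 = 5470.0816 * 2.7 = 14769.22032
  |-8.92|^4 * 1.45 = 6330.812009 * 1.45 = 9179.677413
  |-2.12|^4 * 0.73 = 20.199631 * 0.73 = 14.745731
  |-0.6|^4 * 0.44 = 0.1296 * 0.44 = 0.057024
Step 3: Sum = 23963.700488
Step 4: ||f-g||_4 = (23963.700488)^(1/4) = 12.441951


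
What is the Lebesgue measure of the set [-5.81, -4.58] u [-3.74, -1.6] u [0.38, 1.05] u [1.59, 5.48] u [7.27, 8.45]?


For pairwise disjoint intervals, m(union) = sum of lengths.
= (-4.58 - -5.81) + (-1.6 - -3.74) + (1.05 - 0.38) + (5.48 - 1.59) + (8.45 - 7.27)
= 1.23 + 2.14 + 0.67 + 3.89 + 1.18
= 9.11


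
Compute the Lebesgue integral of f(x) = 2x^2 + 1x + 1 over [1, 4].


The Lebesgue integral of a Riemann-integrable function agrees with the Riemann integral.
Antiderivative F(x) = (2/3)x^3 + (1/2)x^2 + 1x
F(4) = (2/3)*4^3 + (1/2)*4^2 + 1*4
     = (2/3)*64 + (1/2)*16 + 1*4
     = 42.666667 + 8 + 4
     = 54.666667
F(1) = 2.166667
Integral = F(4) - F(1) = 54.666667 - 2.166667 = 52.5


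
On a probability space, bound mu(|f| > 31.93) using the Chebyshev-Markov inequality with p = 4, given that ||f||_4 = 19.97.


Chebyshev/Markov inequality: mu(|f| > eps) <= (||f||_p / eps)^p
Step 1: ||f||_4 / eps = 19.97 / 31.93 = 0.625431
Step 2: Raise to power p = 4:
  (0.625431)^4 = 0.153009
Step 3: Therefore mu(|f| > 31.93) <= 0.153009


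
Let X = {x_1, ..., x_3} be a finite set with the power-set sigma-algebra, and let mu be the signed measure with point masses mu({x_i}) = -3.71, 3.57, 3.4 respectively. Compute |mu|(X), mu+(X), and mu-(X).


Step 1: Every measurable set is a union of atoms (the cells / points), so a Hahn decomposition is
  obtained by grouping atoms by sign: P = union of atoms with mu > 0, N = union of the remaining atoms.
  Atoms in P (indices): 2, 3;  atoms in N (indices): 1
  Positive values: 3.57, 3.4
  Negative values: -3.71
Step 2: mu+(X) = mu(P) = sum of positive atom values = 6.97
Step 3: mu-(X) = -mu(N) = sum of |negative atom values| = 3.71
Step 4: |mu|(X) = mu+(X) + mu-(X) = 6.97 + 3.71 = 10.68


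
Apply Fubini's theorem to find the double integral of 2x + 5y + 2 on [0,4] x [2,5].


By Fubini, integrate in x first, then y.
Step 1: Fix y, integrate over x in [0,4]:
  integral(2x + 5y + 2, x=0..4)
  = 2*(4^2 - 0^2)/2 + (5y + 2)*(4 - 0)
  = 16 + (5y + 2)*4
  = 16 + 20y + 8
  = 24 + 20y
Step 2: Integrate over y in [2,5]:
  integral(24 + 20y, y=2..5)
  = 24*3 + 20*(5^2 - 2^2)/2
  = 72 + 210
  = 282


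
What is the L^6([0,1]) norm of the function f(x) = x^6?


Step 1: ||f||_6 = (integral_0^1 |x^6|^6 dx)^(1/6)
     = (integral_0^1 x^36 dx)^(1/6)
Step 2: integral_0^1 x^36 dx = [x^37/(37)] from 0 to 1 = 1^37/37
     = 1/37 = 0.027027
Step 3: ||f||_6 = (0.027027)^(1/6) = 0.547814


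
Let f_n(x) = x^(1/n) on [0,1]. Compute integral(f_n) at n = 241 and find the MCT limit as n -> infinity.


At n = 241: f_241(x) = x^(1/241).
Step 1: integral(x^(1/241), 0, 1) = [x^(1/241+1) / (1/241+1)] from 0 to 1
     = 1 / (1/241 + 1) = 1 / ((241+1)/241) = 241/(241+1)
     = 241/242 = 0.995868
Step 2: As n -> infinity, f_n(x) = x^(1/n) -> 1 for x in (0,1], and f_n is increasing in n.
By MCT, lim_n integral(f_n) = integral(lim_n f_n) = integral(1, 0, 1) = 1.
Step 3: Verify convergence: 241/242 = 0.995868 -> 1


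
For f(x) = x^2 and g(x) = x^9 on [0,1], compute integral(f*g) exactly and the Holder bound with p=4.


Step 1: Exact integral of f*g = integral(x^11, 0, 1) = 1/12
     = 0.083333
Step 2: Holder bound with p=4, q=1.333333:
  ||f||_p = (integral x^8 dx)^(1/4) = (1/9)^(1/4) = 0.57735
  ||g||_q = (integral x^12 dx)^(1/1.333333) = (1/13)^(1/1.333333) = 0.146064
Step 3: Holder bound = ||f||_p * ||g||_q = 0.57735 * 0.146064 = 0.08433
Verification: 0.083333 <= 0.08433 (Holder holds)


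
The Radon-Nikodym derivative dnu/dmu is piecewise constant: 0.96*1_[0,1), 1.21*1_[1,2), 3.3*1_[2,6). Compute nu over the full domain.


Integrate each piece of the Radon-Nikodym derivative:
Step 1: integral_0^1 0.96 dx = 0.96*(1-0) = 0.96*1 = 0.96
Step 2: integral_1^2 1.21 dx = 1.21*(2-1) = 1.21*1 = 1.21
Step 3: integral_2^6 3.3 dx = 3.3*(6-2) = 3.3*4 = 13.2
Total: 0.96 + 1.21 + 13.2 = 15.37


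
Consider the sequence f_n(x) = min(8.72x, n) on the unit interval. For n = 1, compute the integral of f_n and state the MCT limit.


f(x) = 8.72x on [0,1]; f_n(x) = min(8.72x, n). At n = 1:
Step 1: f(x) reaches 1 at x = 1/8.72 = 0.114679
Step 2: integral(f_1) = integral(8.72x, 0, 0.114679) + integral(1, 0.114679, 1)
       = 8.72*0.114679^2/2 + 1*(1 - 0.114679)
       = 0.057339 + 0.885321
       = 0.942661
Step 3: As n -> infinity, f_n increases to f, so by MCT integral(f_n) -> integral(f) = 8.72/2 = 4.36.
Convergence: integral(f_1) = 0.942661 -> 4.36 as n -> infinity


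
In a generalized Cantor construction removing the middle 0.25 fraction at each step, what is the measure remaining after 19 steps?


Step 1: At each step, fraction remaining = 1 - 0.25 = 0.75
Step 2: After 19 steps, measure = (0.75)^19
Result = 0.004228


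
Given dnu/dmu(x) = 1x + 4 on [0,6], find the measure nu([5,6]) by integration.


nu(A) = integral_A (dnu/dmu) dmu = integral_5^6 (1x + 4) dx
Step 1: Antiderivative F(x) = (1/2)x^2 + 4x
Step 2: F(6) = (1/2)*6^2 + 4*6 = 18 + 24 = 42
Step 3: F(5) = (1/2)*5^2 + 4*5 = 12.5 + 20 = 32.5
Step 4: nu([5,6]) = F(6) - F(5) = 42 - 32.5 = 9.5


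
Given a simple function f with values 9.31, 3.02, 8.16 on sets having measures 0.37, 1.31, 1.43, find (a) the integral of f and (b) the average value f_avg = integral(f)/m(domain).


Step 1: Integral = sum(value_i * measure_i)
= 9.31*0.37 + 3.02*1.31 + 8.16*1.43
= 3.4447 + 3.9562 + 11.6688
= 19.0697
Step 2: Total measure of domain = 0.37 + 1.31 + 1.43 = 3.11
Step 3: Average value = 19.0697 / 3.11 = 6.131736


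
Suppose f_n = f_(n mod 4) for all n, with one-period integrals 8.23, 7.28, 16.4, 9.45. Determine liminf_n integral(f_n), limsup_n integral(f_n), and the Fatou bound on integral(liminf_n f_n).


The sequence (integral(f_n)) is periodic with period 4, repeating the values 8.23, 7.28, 16.4, 9.45 indefinitely.
Step 1: For a periodic sequence, every tail (a_m, a_(m+1), ...) contains all 4 period values infinitely often.
Step 2: Hence inf of every tail = min of the period values = min(8.23, 7.28, 16.4, 9.45) = 7.28.
        liminf_n integral(f_n) = sup over m of (inf of tail from m) = 7.28.
Step 3: Similarly sup of every tail = max of the period values = 16.4.
        limsup_n integral(f_n) = 16.4.
Step 4: Fatou's lemma: integral(liminf_n f_n) <= liminf_n integral(f_n) = 7.28.
        So the integral of the pointwise liminf is at most 7.28.


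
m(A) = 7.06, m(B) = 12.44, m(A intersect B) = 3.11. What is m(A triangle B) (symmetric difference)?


m(A Delta B) = m(A) + m(B) - 2*m(A n B)
= 7.06 + 12.44 - 2*3.11
= 7.06 + 12.44 - 6.22
= 13.28


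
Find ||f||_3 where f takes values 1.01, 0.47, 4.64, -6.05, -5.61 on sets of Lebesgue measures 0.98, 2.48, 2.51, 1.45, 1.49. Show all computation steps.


Step 1: Compute |f_i|^3 for each value:
  |1.01|^3 = 1.030301
  |0.47|^3 = 0.103823
  |4.64|^3 = 99.897344
  |-6.05|^3 = 221.445125
  |-5.61|^3 = 176.558481
Step 2: Multiply by measures and sum:
  1.030301 * 0.98 = 1.009695
  0.103823 * 2.48 = 0.257481
  99.897344 * 2.51 = 250.742333
  221.445125 * 1.45 = 321.095431
  176.558481 * 1.49 = 263.072137
Sum = 1.009695 + 0.257481 + 250.742333 + 321.095431 + 263.072137 = 836.177077
Step 3: Take the p-th root:
||f||_3 = (836.177077)^(1/3) = 9.421052


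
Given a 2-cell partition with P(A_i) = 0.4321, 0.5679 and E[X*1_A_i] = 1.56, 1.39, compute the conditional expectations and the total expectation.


For each cell A_i: E[X|A_i] = E[X*1_A_i] / P(A_i)
Step 1: E[X|A_1] = 1.56 / 0.4321 = 3.610275
Step 2: E[X|A_2] = 1.39 / 0.5679 = 2.447614
Verification: E[X] = sum E[X*1_A_i] = 1.56 + 1.39 = 2.95


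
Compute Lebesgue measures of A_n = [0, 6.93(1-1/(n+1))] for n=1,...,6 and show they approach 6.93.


By continuity of measure from below: if A_n increases to A, then m(A_n) -> m(A).
Here A = [0, 6.93], so m(A) = 6.93
Step 1: a_1 = 6.93*(1 - 1/2) = 3.465, m(A_1) = 3.465
Step 2: a_2 = 6.93*(1 - 1/3) = 4.62, m(A_2) = 4.62
Step 3: a_3 = 6.93*(1 - 1/4) = 5.1975, m(A_3) = 5.1975
Step 4: a_4 = 6.93*(1 - 1/5) = 5.544, m(A_4) = 5.544
Step 5: a_5 = 6.93*(1 - 1/6) = 5.775, m(A_5) = 5.775
Step 6: a_6 = 6.93*(1 - 1/7) = 5.94, m(A_6) = 5.94
Limit: m(A_n) -> m([0,6.93]) = 6.93


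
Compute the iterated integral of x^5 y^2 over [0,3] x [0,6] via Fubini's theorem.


By Fubini's theorem, the double integral factors as a product of single integrals:
Step 1: integral_0^3 x^5 dx = [x^6/6] from 0 to 3
     = 3^6/6 = 121.5
Step 2: integral_0^6 y^2 dy = [y^3/3] from 0 to 6
     = 6^3/3 = 72
Step 3: Double integral = 121.5 * 72 = 8748


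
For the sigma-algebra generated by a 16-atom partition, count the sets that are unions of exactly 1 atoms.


Each element of F is a union of some subset of the 16 atoms.
Elements that are unions of exactly 1 atoms correspond to 1-element subsets of the 16 atoms.
Count = C(16, 1) = 16! / (1! * 15!) = 16.


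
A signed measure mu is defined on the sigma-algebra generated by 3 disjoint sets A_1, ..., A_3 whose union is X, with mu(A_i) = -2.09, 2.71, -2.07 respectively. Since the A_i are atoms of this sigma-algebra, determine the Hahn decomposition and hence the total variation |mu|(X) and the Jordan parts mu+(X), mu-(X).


Step 1: Every measurable set is a union of atoms (the cells / points), so a Hahn decomposition is
  obtained by grouping atoms by sign: P = union of atoms with mu > 0, N = union of the remaining atoms.
  Atoms in P (indices): 2;  atoms in N (indices): 1, 3
  Positive values: 2.71
  Negative values: -2.09, -2.07
Step 2: mu+(X) = mu(P) = sum of positive atom values = 2.71
Step 3: mu-(X) = -mu(N) = sum of |negative atom values| = 4.16
Step 4: |mu|(X) = mu+(X) + mu-(X) = 2.71 + 4.16 = 6.87


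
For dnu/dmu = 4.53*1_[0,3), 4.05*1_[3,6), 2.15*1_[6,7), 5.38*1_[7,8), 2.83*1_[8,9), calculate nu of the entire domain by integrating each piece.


Integrate each piece of the Radon-Nikodym derivative:
Step 1: integral_0^3 4.53 dx = 4.53*(3-0) = 4.53*3 = 13.59
Step 2: integral_3^6 4.05 dx = 4.05*(6-3) = 4.05*3 = 12.15
Step 3: integral_6^7 2.15 dx = 2.15*(7-6) = 2.15*1 = 2.15
Step 4: integral_7^8 5.38 dx = 5.38*(8-7) = 5.38*1 = 5.38
Step 5: integral_8^9 2.83 dx = 2.83*(9-8) = 2.83*1 = 2.83
Total: 13.59 + 12.15 + 2.15 + 5.38 + 2.83 = 36.1


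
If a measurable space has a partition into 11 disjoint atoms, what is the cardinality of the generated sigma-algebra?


Each element of the sigma-algebra is a union of some subset of the 11 atoms.
The number of such subsets is 2^11 = 2048.


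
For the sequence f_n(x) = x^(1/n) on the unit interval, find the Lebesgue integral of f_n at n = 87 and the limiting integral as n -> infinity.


At n = 87: f_87(x) = x^(1/87).
Step 1: integral(x^(1/87), 0, 1) = [x^(1/87+1) / (1/87+1)] from 0 to 1
     = 1 / (1/87 + 1) = 1 / ((87+1)/87) = 87/(87+1)
     = 87/88 = 0.988636
Step 2: As n -> infinity, f_n(x) = x^(1/n) -> 1 for x in (0,1], and f_n is increasing in n.
By MCT, lim_n integral(f_n) = integral(lim_n f_n) = integral(1, 0, 1) = 1.
Step 3: Verify convergence: 87/88 = 0.988636 -> 1


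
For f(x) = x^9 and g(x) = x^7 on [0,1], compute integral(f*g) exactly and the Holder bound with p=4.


Step 1: Exact integral of f*g = integral(x^16, 0, 1) = 1/17
     = 0.058824
Step 2: Holder bound with p=4, q=1.333333:
  ||f||_p = (integral x^36 dx)^(1/4) = (1/37)^(1/4) = 0.405461
  ||g||_q = (integral x^9.333333 dx)^(1/1.333333) = (1/10.333333)^(1/1.333333) = 0.173508
Step 3: Holder bound = ||f||_p * ||g||_q = 0.405461 * 0.173508 = 0.070351
Verification: 0.058824 <= 0.070351 (Holder holds)


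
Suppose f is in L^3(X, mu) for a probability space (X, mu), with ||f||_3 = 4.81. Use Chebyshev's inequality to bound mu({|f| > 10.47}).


Chebyshev/Markov inequality: mu(|f| > eps) <= (||f||_p / eps)^p
Step 1: ||f||_3 / eps = 4.81 / 10.47 = 0.459408
Step 2: Raise to power p = 3:
  (0.459408)^3 = 0.096961
Step 3: Therefore mu(|f| > 10.47) <= 0.096961


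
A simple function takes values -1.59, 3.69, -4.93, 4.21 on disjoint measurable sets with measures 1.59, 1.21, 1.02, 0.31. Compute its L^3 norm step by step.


Step 1: Compute |f_i|^3 for each value:
  |-1.59|^3 = 4.019679
  |3.69|^3 = 50.243409
  |-4.93|^3 = 119.823157
  |4.21|^3 = 74.618461
Step 2: Multiply by measures and sum:
  4.019679 * 1.59 = 6.39129
  50.243409 * 1.21 = 60.794525
  119.823157 * 1.02 = 122.21962
  74.618461 * 0.31 = 23.131723
Sum = 6.39129 + 60.794525 + 122.21962 + 23.131723 = 212.537158
Step 3: Take the p-th root:
||f||_3 = (212.537158)^(1/3) = 5.967764


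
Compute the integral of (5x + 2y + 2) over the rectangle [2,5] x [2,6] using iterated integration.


By Fubini, integrate in x first, then y.
Step 1: Fix y, integrate over x in [2,5]:
  integral(5x + 2y + 2, x=2..5)
  = 5*(5^2 - 2^2)/2 + (2y + 2)*(5 - 2)
  = 52.5 + (2y + 2)*3
  = 52.5 + 6y + 6
  = 58.5 + 6y
Step 2: Integrate over y in [2,6]:
  integral(58.5 + 6y, y=2..6)
  = 58.5*4 + 6*(6^2 - 2^2)/2
  = 234 + 96
  = 330


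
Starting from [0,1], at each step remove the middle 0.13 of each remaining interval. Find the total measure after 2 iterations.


Step 1: At each step, fraction remaining = 1 - 0.13 = 0.87
Step 2: After 2 steps, measure = (0.87)^2
Step 3: Computing the power step by step:
  After step 1: 0.87
  After step 2: 0.7569
Result = 0.7569


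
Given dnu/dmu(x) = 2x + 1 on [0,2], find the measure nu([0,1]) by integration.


nu(A) = integral_A (dnu/dmu) dmu = integral_0^1 (2x + 1) dx
Step 1: Antiderivative F(x) = (2/2)x^2 + 1x
Step 2: F(1) = (2/2)*1^2 + 1*1 = 1 + 1 = 2
Step 3: F(0) = (2/2)*0^2 + 1*0 = 0.0 + 0 = 0.0
Step 4: nu([0,1]) = F(1) - F(0) = 2 - 0.0 = 2


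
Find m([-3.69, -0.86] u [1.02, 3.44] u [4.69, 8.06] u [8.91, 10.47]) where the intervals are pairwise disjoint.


For pairwise disjoint intervals, m(union) = sum of lengths.
= (-0.86 - -3.69) + (3.44 - 1.02) + (8.06 - 4.69) + (10.47 - 8.91)
= 2.83 + 2.42 + 3.37 + 1.56
= 10.18


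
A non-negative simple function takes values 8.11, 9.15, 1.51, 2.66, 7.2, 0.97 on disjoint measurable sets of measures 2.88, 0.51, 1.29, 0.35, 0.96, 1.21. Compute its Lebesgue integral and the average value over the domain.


Step 1: Integral = sum(value_i * measure_i)
= 8.11*2.88 + 9.15*0.51 + 1.51*1.29 + 2.66*0.35 + 7.2*0.96 + 0.97*1.21
= 23.3568 + 4.6665 + 1.9479 + 0.931 + 6.912 + 1.1737
= 38.9879
Step 2: Total measure of domain = 2.88 + 0.51 + 1.29 + 0.35 + 0.96 + 1.21 = 7.2
Step 3: Average value = 38.9879 / 7.2 = 5.414986


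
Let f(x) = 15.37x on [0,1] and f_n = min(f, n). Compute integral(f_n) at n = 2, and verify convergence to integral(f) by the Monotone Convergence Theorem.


f(x) = 15.37x on [0,1]; f_n(x) = min(15.37x, n). At n = 2:
Step 1: f(x) reaches 2 at x = 2/15.37 = 0.130124
Step 2: integral(f_2) = integral(15.37x, 0, 0.130124) + integral(2, 0.130124, 1)
       = 15.37*0.130124^2/2 + 2*(1 - 0.130124)
       = 0.130124 + 1.739753
       = 1.869876
Step 3: As n -> infinity, f_n increases to f, so by MCT integral(f_n) -> integral(f) = 15.37/2 = 7.685.
Convergence: integral(f_2) = 1.869876 -> 7.685 as n -> infinity


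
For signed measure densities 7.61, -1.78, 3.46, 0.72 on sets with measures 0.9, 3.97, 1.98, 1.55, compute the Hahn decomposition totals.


Step 1: Compute signed measure on each set:
  Set 1: 7.61 * 0.9 = 6.849
  Set 2: -1.78 * 3.97 = -7.0666
  Set 3: 3.46 * 1.98 = 6.8508
  Set 4: 0.72 * 1.55 = 1.116
Step 2: Total signed measure = (6.849) + (-7.0666) + (6.8508) + (1.116)
     = 7.7492
Step 3: Positive part mu+(X) = sum of positive contributions = 14.8158
Step 4: Negative part mu-(X) = |sum of negative contributions| = 7.0666


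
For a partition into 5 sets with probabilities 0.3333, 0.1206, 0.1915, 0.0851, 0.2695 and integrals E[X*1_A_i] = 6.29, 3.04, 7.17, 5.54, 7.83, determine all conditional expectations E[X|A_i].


For each cell A_i: E[X|A_i] = E[X*1_A_i] / P(A_i)
Step 1: E[X|A_1] = 6.29 / 0.3333 = 18.871887
Step 2: E[X|A_2] = 3.04 / 0.1206 = 25.207297
Step 3: E[X|A_3] = 7.17 / 0.1915 = 37.441253
Step 4: E[X|A_4] = 5.54 / 0.0851 = 65.099882
Step 5: E[X|A_5] = 7.83 / 0.2695 = 29.053803
Verification: E[X] = sum E[X*1_A_i] = 6.29 + 3.04 + 7.17 + 5.54 + 7.83 = 29.87


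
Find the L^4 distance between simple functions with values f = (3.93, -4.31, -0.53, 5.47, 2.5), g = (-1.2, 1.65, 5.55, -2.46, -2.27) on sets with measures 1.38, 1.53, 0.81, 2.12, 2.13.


Step 1: Compute differences f_i - g_i:
  3.93 - -1.2 = 5.13
  -4.31 - 1.65 = -5.96
  -0.53 - 5.55 = -6.08
  5.47 - -2.46 = 7.93
  2.5 - -2.27 = 4.77
Step 2: Compute |diff|^4 * measure for each set:
  |5.13|^4 * 1.38 = 692.579226 * 1.38 = 955.759331
  |-5.96|^4 * 1.53 = 1261.784067 * 1.53 = 1930.529622
  |-6.08|^4 * 0.81 = 1366.514729 * 0.81 = 1106.87693
  |7.93|^4 * 2.12 = 3954.510648 * 2.12 = 8383.562574
  |4.77|^4 * 2.13 = 517.694458 * 2.13 = 1102.689196
Step 3: Sum = 13479.417654
Step 4: ||f-g||_4 = (13479.417654)^(1/4) = 10.775012


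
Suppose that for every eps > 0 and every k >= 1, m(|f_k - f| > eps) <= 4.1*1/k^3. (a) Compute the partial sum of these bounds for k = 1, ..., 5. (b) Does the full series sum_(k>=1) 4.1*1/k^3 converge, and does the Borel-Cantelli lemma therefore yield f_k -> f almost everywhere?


Step 1: List the terms 4.1*1/k^3 for k = 1 to 5:
  k=1: 4.1
  k=2: 0.5125
  k=3: 0.151852
  k=4: 0.064062
  k=5: 0.0328
Step 2: Partial sum = 4.1 + 0.5125 + 0.151852 + 0.064062 + 0.0328
     = 4.861214
Step 3: The full series sum_(k>=1) 4.1*1/k^3 converges (p-series with p = 3 > 1; a constant multiple of a convergent series converges).
Step 4: Fix eps > 0. Since sum_k m(|f_k - f| > eps) < infinity, the Borel-Cantelli lemma gives
        m(limsup_k {|f_k - f| > eps}) = 0, i.e. for a.e. x, |f_k(x) - f(x)| <= eps for all large k.
        Applying this with eps = 1/j for j = 1, 2, ... and intersecting the countably many full-measure sets,
        for a.e. x we get limsup_k |f_k(x) - f(x)| <= 1/j for every j, hence f_k -> f almost everywhere.
Conclusion: series converges; Borel-Cantelli yields f_k -> f a.e.


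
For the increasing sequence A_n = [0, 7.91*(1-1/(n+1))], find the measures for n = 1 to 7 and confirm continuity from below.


By continuity of measure from below: if A_n increases to A, then m(A_n) -> m(A).
Here A = [0, 7.91], so m(A) = 7.91
Step 1: a_1 = 7.91*(1 - 1/2) = 3.955, m(A_1) = 3.955
Step 2: a_2 = 7.91*(1 - 1/3) = 5.2733, m(A_2) = 5.2733
Step 3: a_3 = 7.91*(1 - 1/4) = 5.9325, m(A_3) = 5.9325
Step 4: a_4 = 7.91*(1 - 1/5) = 6.328, m(A_4) = 6.328
Step 5: a_5 = 7.91*(1 - 1/6) = 6.5917, m(A_5) = 6.5917
Step 6: a_6 = 7.91*(1 - 1/7) = 6.78, m(A_6) = 6.78
Step 7: a_7 = 7.91*(1 - 1/8) = 6.9213, m(A_7) = 6.9213
Limit: m(A_n) -> m([0,7.91]) = 7.91


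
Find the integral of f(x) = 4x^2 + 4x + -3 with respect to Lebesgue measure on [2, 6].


The Lebesgue integral of a Riemann-integrable function agrees with the Riemann integral.
Antiderivative F(x) = (4/3)x^3 + (4/2)x^2 + -3x
F(6) = (4/3)*6^3 + (4/2)*6^2 + -3*6
     = (4/3)*216 + (4/2)*36 + -3*6
     = 288 + 72 + -18
     = 342
F(2) = 12.666667
Integral = F(6) - F(2) = 342 - 12.666667 = 329.333333


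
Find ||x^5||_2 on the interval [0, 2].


Step 1: ||f||_2 = (integral_0^2 |x^5|^2 dx)^(1/2)
     = (integral_0^2 x^10 dx)^(1/2)
Step 2: integral_0^2 x^10 dx = [x^11/(11)] from 0 to 2 = 2^11/11
     = 2048/11 = 186.181818
Step 3: ||f||_2 = (186.181818)^(1/2) = 13.644846


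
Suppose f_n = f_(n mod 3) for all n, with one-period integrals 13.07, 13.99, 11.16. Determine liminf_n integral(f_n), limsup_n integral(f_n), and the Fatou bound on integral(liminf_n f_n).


The sequence (integral(f_n)) is periodic with period 3, repeating the values 13.07, 13.99, 11.16 indefinitely.
Step 1: For a periodic sequence, every tail (a_m, a_(m+1), ...) contains all 3 period values infinitely often.
Step 2: Hence inf of every tail = min of the period values = min(13.07, 13.99, 11.16) = 11.16.
        liminf_n integral(f_n) = sup over m of (inf of tail from m) = 11.16.
Step 3: Similarly sup of every tail = max of the period values = 13.99.
        limsup_n integral(f_n) = 13.99.
Step 4: Fatou's lemma: integral(liminf_n f_n) <= liminf_n integral(f_n) = 11.16.
        So the integral of the pointwise liminf is at most 11.16.


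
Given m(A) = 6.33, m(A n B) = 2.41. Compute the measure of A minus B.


m(A \ B) = m(A) - m(A n B)
= 6.33 - 2.41
= 3.92


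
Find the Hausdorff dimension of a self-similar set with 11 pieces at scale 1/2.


For a self-similar set with N copies scaled by 1/r:
dim_H = log(N)/log(r) = log(11)/log(2)
= 2.397895/0.693147
= 3.459432


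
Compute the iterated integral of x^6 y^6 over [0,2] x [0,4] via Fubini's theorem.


By Fubini's theorem, the double integral factors as a product of single integrals:
Step 1: integral_0^2 x^6 dx = [x^7/7] from 0 to 2
     = 2^7/7 = 18.285714
Step 2: integral_0^4 y^6 dy = [y^7/7] from 0 to 4
     = 4^7/7 = 2340.571429
Step 3: Double integral = 18.285714 * 2340.571429 = 42799.020408


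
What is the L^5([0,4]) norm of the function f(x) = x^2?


Step 1: ||f||_5 = (integral_0^4 |x^2|^5 dx)^(1/5)
     = (integral_0^4 x^10 dx)^(1/5)
Step 2: integral_0^4 x^10 dx = [x^11/(11)] from 0 to 4 = 4^11/11
     = 4194304/11 = 381300.363636
Step 3: ||f||_5 = (381300.363636)^(1/5) = 13.069334


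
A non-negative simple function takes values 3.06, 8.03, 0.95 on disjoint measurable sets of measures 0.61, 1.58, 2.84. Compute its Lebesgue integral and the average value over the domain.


Step 1: Integral = sum(value_i * measure_i)
= 3.06*0.61 + 8.03*1.58 + 0.95*2.84
= 1.8666 + 12.6874 + 2.698
= 17.252
Step 2: Total measure of domain = 0.61 + 1.58 + 2.84 = 5.03
Step 3: Average value = 17.252 / 5.03 = 3.429821


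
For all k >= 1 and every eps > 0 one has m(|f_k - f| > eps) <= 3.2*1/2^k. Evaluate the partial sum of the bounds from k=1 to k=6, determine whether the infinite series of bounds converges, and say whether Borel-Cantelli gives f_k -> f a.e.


Step 1: List the terms 3.2*1/2^k for k = 1 to 6:
  k=1: 1.6
  k=2: 0.8
  k=3: 0.4
  k=4: 0.2
  k=5: 0.1
  k=6: 0.05
Step 2: Partial sum = 1.6 + 0.8 + 0.4 + 0.2 + 0.1 + 0.05
     = 3.15
Step 3: The full series sum_(k>=1) 3.2*1/2^k converges (geometric series with ratio 1/2 < 1; a constant multiple of a convergent series converges).
Step 4: Fix eps > 0. Since sum_k m(|f_k - f| > eps) < infinity, the Borel-Cantelli lemma gives
        m(limsup_k {|f_k - f| > eps}) = 0, i.e. for a.e. x, |f_k(x) - f(x)| <= eps for all large k.
        Applying this with eps = 1/j for j = 1, 2, ... and intersecting the countably many full-measure sets,
        for a.e. x we get limsup_k |f_k(x) - f(x)| <= 1/j for every j, hence f_k -> f almost everywhere.
Conclusion: series converges; Borel-Cantelli yields f_k -> f a.e.


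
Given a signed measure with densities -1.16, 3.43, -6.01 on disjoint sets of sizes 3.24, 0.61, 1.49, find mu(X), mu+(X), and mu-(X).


Step 1: Compute signed measure on each set:
  Set 1: -1.16 * 3.24 = -3.7584
  Set 2: 3.43 * 0.61 = 2.0923
  Set 3: -6.01 * 1.49 = -8.9549
Step 2: Total signed measure = (-3.7584) + (2.0923) + (-8.9549)
     = -10.621
Step 3: Positive part mu+(X) = sum of positive contributions = 2.0923
Step 4: Negative part mu-(X) = |sum of negative contributions| = 12.7133


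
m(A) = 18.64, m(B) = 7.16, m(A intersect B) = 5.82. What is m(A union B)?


By inclusion-exclusion: m(A u B) = m(A) + m(B) - m(A n B)
= 18.64 + 7.16 - 5.82
= 19.98


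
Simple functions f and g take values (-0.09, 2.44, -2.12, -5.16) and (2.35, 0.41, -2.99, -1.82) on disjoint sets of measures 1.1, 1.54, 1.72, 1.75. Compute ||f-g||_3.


Step 1: Compute differences f_i - g_i:
  -0.09 - 2.35 = -2.44
  2.44 - 0.41 = 2.03
  -2.12 - -2.99 = 0.87
  -5.16 - -1.82 = -3.34
Step 2: Compute |diff|^3 * measure for each set:
  |-2.44|^3 * 1.1 = 14.526784 * 1.1 = 15.979462
  |2.03|^3 * 1.54 = 8.365427 * 1.54 = 12.882758
  |0.87|^3 * 1.72 = 0.658503 * 1.72 = 1.132625
  |-3.34|^3 * 1.75 = 37.259704 * 1.75 = 65.204482
Step 3: Sum = 95.199327
Step 4: ||f-g||_3 = (95.199327)^(1/3) = 4.566092


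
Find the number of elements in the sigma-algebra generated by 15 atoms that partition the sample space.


Each element of the sigma-algebra is a union of some subset of the 15 atoms.
The number of such subsets is 2^15 = 32768.


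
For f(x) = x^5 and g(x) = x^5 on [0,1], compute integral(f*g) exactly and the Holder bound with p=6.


Step 1: Exact integral of f*g = integral(x^10, 0, 1) = 1/11
     = 0.090909
Step 2: Holder bound with p=6, q=1.2:
  ||f||_p = (integral x^30 dx)^(1/6) = (1/31)^(1/6) = 0.564209
  ||g||_q = (integral x^6 dx)^(1/1.2) = (1/7)^(1/1.2) = 0.197584
Step 3: Holder bound = ||f||_p * ||g||_q = 0.564209 * 0.197584 = 0.111479
Verification: 0.090909 <= 0.111479 (Holder holds)


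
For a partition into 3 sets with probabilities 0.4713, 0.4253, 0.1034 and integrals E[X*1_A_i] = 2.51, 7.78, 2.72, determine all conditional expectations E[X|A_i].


For each cell A_i: E[X|A_i] = E[X*1_A_i] / P(A_i)
Step 1: E[X|A_1] = 2.51 / 0.4713 = 5.325695
Step 2: E[X|A_2] = 7.78 / 0.4253 = 18.29297
Step 3: E[X|A_3] = 2.72 / 0.1034 = 26.305609
Verification: E[X] = sum E[X*1_A_i] = 2.51 + 7.78 + 2.72 = 13.01


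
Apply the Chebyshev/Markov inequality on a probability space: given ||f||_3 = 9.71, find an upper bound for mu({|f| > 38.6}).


Chebyshev/Markov inequality: mu(|f| > eps) <= (||f||_p / eps)^p
Step 1: ||f||_3 / eps = 9.71 / 38.6 = 0.251554
Step 2: Raise to power p = 3:
  (0.251554)^3 = 0.015918
Step 3: Therefore mu(|f| > 38.6) <= 0.015918


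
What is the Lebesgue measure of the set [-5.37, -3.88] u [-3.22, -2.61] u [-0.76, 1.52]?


For pairwise disjoint intervals, m(union) = sum of lengths.
= (-3.88 - -5.37) + (-2.61 - -3.22) + (1.52 - -0.76)
= 1.49 + 0.61 + 2.28
= 4.38


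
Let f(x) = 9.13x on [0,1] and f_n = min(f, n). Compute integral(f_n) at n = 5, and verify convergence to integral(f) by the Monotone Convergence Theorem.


f(x) = 9.13x on [0,1]; f_n(x) = min(9.13x, n). At n = 5:
Step 1: f(x) reaches 5 at x = 5/9.13 = 0.547645
Step 2: integral(f_5) = integral(9.13x, 0, 0.547645) + integral(5, 0.547645, 1)
       = 9.13*0.547645^2/2 + 5*(1 - 0.547645)
       = 1.369113 + 2.261774
       = 3.630887
Step 3: As n -> infinity, f_n increases to f, so by MCT integral(f_n) -> integral(f) = 9.13/2 = 4.565.
Convergence: integral(f_5) = 3.630887 -> 4.565 as n -> infinity


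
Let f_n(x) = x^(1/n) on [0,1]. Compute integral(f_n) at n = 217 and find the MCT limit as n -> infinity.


At n = 217: f_217(x) = x^(1/217).
Step 1: integral(x^(1/217), 0, 1) = [x^(1/217+1) / (1/217+1)] from 0 to 1
     = 1 / (1/217 + 1) = 1 / ((217+1)/217) = 217/(217+1)
     = 217/218 = 0.995413
Step 2: As n -> infinity, f_n(x) = x^(1/n) -> 1 for x in (0,1], and f_n is increasing in n.
By MCT, lim_n integral(f_n) = integral(lim_n f_n) = integral(1, 0, 1) = 1.
Step 3: Verify convergence: 217/218 = 0.995413 -> 1


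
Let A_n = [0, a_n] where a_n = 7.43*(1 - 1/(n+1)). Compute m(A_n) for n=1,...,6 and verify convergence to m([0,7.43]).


By continuity of measure from below: if A_n increases to A, then m(A_n) -> m(A).
Here A = [0, 7.43], so m(A) = 7.43
Step 1: a_1 = 7.43*(1 - 1/2) = 3.715, m(A_1) = 3.715
Step 2: a_2 = 7.43*(1 - 1/3) = 4.9533, m(A_2) = 4.9533
Step 3: a_3 = 7.43*(1 - 1/4) = 5.5725, m(A_3) = 5.5725
Step 4: a_4 = 7.43*(1 - 1/5) = 5.944, m(A_4) = 5.944
Step 5: a_5 = 7.43*(1 - 1/6) = 6.1917, m(A_5) = 6.1917
Step 6: a_6 = 7.43*(1 - 1/7) = 6.3686, m(A_6) = 6.3686
Limit: m(A_n) -> m([0,7.43]) = 7.43


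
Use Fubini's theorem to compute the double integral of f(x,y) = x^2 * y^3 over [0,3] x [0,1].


By Fubini's theorem, the double integral factors as a product of single integrals:
Step 1: integral_0^3 x^2 dx = [x^3/3] from 0 to 3
     = 3^3/3 = 9
Step 2: integral_0^1 y^3 dy = [y^4/4] from 0 to 1
     = 1^4/4 = 0.25
Step 3: Double integral = 9 * 0.25 = 2.25


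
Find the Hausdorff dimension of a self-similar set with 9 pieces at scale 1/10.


For a self-similar set with N copies scaled by 1/r:
dim_H = log(N)/log(r) = log(9)/log(10)
= 2.197225/2.302585
= 0.954243


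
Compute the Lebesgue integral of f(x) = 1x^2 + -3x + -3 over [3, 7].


The Lebesgue integral of a Riemann-integrable function agrees with the Riemann integral.
Antiderivative F(x) = (1/3)x^3 + (-3/2)x^2 + -3x
F(7) = (1/3)*7^3 + (-3/2)*7^2 + -3*7
     = (1/3)*343 + (-3/2)*49 + -3*7
     = 114.333333 + -73.5 + -21
     = 19.833333
F(3) = -13.5
Integral = F(7) - F(3) = 19.833333 - -13.5 = 33.333333


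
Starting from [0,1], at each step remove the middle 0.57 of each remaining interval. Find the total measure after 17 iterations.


Step 1: At each step, fraction remaining = 1 - 0.57 = 0.43
Step 2: After 17 steps, measure = (0.43)^17
Result = 5.874403e-07


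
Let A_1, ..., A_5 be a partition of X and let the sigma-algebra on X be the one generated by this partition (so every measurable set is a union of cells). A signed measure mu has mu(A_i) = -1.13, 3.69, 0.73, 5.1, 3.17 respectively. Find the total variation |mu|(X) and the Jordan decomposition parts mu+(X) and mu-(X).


Step 1: Every measurable set is a union of atoms (the cells / points), so a Hahn decomposition is
  obtained by grouping atoms by sign: P = union of atoms with mu > 0, N = union of the remaining atoms.
  Atoms in P (indices): 2, 3, 4, 5;  atoms in N (indices): 1
  Positive values: 3.69, 0.73, 5.1, 3.17
  Negative values: -1.13
Step 2: mu+(X) = mu(P) = sum of positive atom values = 12.69
Step 3: mu-(X) = -mu(N) = sum of |negative atom values| = 1.13
Step 4: |mu|(X) = mu+(X) + mu-(X) = 12.69 + 1.13 = 13.82


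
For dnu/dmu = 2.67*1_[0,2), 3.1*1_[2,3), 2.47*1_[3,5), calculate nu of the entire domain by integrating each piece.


Integrate each piece of the Radon-Nikodym derivative:
Step 1: integral_0^2 2.67 dx = 2.67*(2-0) = 2.67*2 = 5.34
Step 2: integral_2^3 3.1 dx = 3.1*(3-2) = 3.1*1 = 3.1
Step 3: integral_3^5 2.47 dx = 2.47*(5-3) = 2.47*2 = 4.94
Total: 5.34 + 3.1 + 4.94 = 13.38


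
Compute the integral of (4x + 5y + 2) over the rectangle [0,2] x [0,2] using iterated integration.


By Fubini, integrate in x first, then y.
Step 1: Fix y, integrate over x in [0,2]:
  integral(4x + 5y + 2, x=0..2)
  = 4*(2^2 - 0^2)/2 + (5y + 2)*(2 - 0)
  = 8 + (5y + 2)*2
  = 8 + 10y + 4
  = 12 + 10y
Step 2: Integrate over y in [0,2]:
  integral(12 + 10y, y=0..2)
  = 12*2 + 10*(2^2 - 0^2)/2
  = 24 + 20
  = 44


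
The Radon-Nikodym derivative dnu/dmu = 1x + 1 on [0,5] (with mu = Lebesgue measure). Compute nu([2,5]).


nu(A) = integral_A (dnu/dmu) dmu = integral_2^5 (1x + 1) dx
Step 1: Antiderivative F(x) = (1/2)x^2 + 1x
Step 2: F(5) = (1/2)*5^2 + 1*5 = 12.5 + 5 = 17.5
Step 3: F(2) = (1/2)*2^2 + 1*2 = 2 + 2 = 4
Step 4: nu([2,5]) = F(5) - F(2) = 17.5 - 4 = 13.5


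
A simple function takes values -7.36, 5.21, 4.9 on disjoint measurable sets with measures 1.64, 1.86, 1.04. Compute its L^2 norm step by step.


Step 1: Compute |f_i|^2 for each value:
  |-7.36|^2 = 54.1696
  |5.21|^2 = 27.1441
  |4.9|^2 = 24.01
Step 2: Multiply by measures and sum:
  54.1696 * 1.64 = 88.838144
  27.1441 * 1.86 = 50.488026
  24.01 * 1.04 = 24.9704
Sum = 88.838144 + 50.488026 + 24.9704 = 164.29657
Step 3: Take the p-th root:
||f||_2 = (164.29657)^(1/2) = 12.817822


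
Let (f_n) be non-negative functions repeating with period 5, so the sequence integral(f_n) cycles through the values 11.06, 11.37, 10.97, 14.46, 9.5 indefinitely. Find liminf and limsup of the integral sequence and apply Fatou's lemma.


The sequence (integral(f_n)) is periodic with period 5, repeating the values 11.06, 11.37, 10.97, 14.46, 9.5 indefinitely.
Step 1: For a periodic sequence, every tail (a_m, a_(m+1), ...) contains all 5 period values infinitely often.
Step 2: Hence inf of every tail = min of the period values = min(11.06, 11.37, 10.97, 14.46, 9.5) = 9.5.
        liminf_n integral(f_n) = sup over m of (inf of tail from m) = 9.5.
Step 3: Similarly sup of every tail = max of the period values = 14.46.
        limsup_n integral(f_n) = 14.46.
Step 4: Fatou's lemma: integral(liminf_n f_n) <= liminf_n integral(f_n) = 9.5.
        So the integral of the pointwise liminf is at most 9.5.


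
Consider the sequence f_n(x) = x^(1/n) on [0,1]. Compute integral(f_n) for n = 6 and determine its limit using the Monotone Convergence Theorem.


At n = 6: f_6(x) = x^(1/6).
Step 1: integral(x^(1/6), 0, 1) = [x^(1/6+1) / (1/6+1)] from 0 to 1
     = 1 / (1/6 + 1) = 1 / ((6+1)/6) = 6/(6+1)
     = 6/7 = 0.857143
Step 2: As n -> infinity, f_n(x) = x^(1/n) -> 1 for x in (0,1], and f_n is increasing in n.
By MCT, lim_n integral(f_n) = integral(lim_n f_n) = integral(1, 0, 1) = 1.
Step 3: Verify convergence: 6/7 = 0.857143 -> 1


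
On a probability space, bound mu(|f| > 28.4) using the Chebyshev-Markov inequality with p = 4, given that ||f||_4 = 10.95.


Chebyshev/Markov inequality: mu(|f| > eps) <= (||f||_p / eps)^p
Step 1: ||f||_4 / eps = 10.95 / 28.4 = 0.385563
Step 2: Raise to power p = 4:
  (0.385563)^4 = 0.0221
Step 3: Therefore mu(|f| > 28.4) <= 0.0221


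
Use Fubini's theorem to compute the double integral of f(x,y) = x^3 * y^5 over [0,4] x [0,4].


By Fubini's theorem, the double integral factors as a product of single integrals:
Step 1: integral_0^4 x^3 dx = [x^4/4] from 0 to 4
     = 4^4/4 = 64
Step 2: integral_0^4 y^5 dy = [y^6/6] from 0 to 4
     = 4^6/6 = 682.666667
Step 3: Double integral = 64 * 682.666667 = 43690.666667


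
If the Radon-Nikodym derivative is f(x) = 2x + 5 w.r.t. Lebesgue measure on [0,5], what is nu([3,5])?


nu(A) = integral_A (dnu/dmu) dmu = integral_3^5 (2x + 5) dx
Step 1: Antiderivative F(x) = (2/2)x^2 + 5x
Step 2: F(5) = (2/2)*5^2 + 5*5 = 25 + 25 = 50
Step 3: F(3) = (2/2)*3^2 + 5*3 = 9 + 15 = 24
Step 4: nu([3,5]) = F(5) - F(3) = 50 - 24 = 26


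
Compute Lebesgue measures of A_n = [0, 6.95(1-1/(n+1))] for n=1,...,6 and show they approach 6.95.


By continuity of measure from below: if A_n increases to A, then m(A_n) -> m(A).
Here A = [0, 6.95], so m(A) = 6.95
Step 1: a_1 = 6.95*(1 - 1/2) = 3.475, m(A_1) = 3.475
Step 2: a_2 = 6.95*(1 - 1/3) = 4.6333, m(A_2) = 4.6333
Step 3: a_3 = 6.95*(1 - 1/4) = 5.2125, m(A_3) = 5.2125
Step 4: a_4 = 6.95*(1 - 1/5) = 5.56, m(A_4) = 5.56
Step 5: a_5 = 6.95*(1 - 1/6) = 5.7917, m(A_5) = 5.7917
Step 6: a_6 = 6.95*(1 - 1/7) = 5.9571, m(A_6) = 5.9571
Limit: m(A_n) -> m([0,6.95]) = 6.95


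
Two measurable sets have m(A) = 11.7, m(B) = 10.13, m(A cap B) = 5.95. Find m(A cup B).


By inclusion-exclusion: m(A u B) = m(A) + m(B) - m(A n B)
= 11.7 + 10.13 - 5.95
= 15.88


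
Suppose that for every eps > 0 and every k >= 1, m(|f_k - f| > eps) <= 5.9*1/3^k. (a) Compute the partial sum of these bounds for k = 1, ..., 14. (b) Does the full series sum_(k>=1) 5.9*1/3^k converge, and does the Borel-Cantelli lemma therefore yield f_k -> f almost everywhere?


Step 1: List the terms 5.9*1/3^k for k = 1 to 14:
  k=1: 1.966667
  k=2: 0.655556
  k=3: 0.218519
  k=4: 0.07284
  k=5: 0.02428
  k=6: 0.008093
  k=7: 0.002698
  k=8: 8.992532e-04
  k=9: 2.997511e-04
  k=10: 9.991702e-05
  k=11: 3.330567e-05
  k=12: 1.110189e-05
  k=13: 3.700630e-06
  k=14: 1.233543e-06
Step 2: Partial sum = 1.966667 + 0.655556 + 0.218519 + 0.07284 + 0.02428 + 0.008093 + 0.002698 + 8.992532e-04 + 2.997511e-04 + 9.991702e-05 + 3.330567e-05 + 1.110189e-05 + 3.700630e-06 + 1.233543e-06
     = 2.949999
Step 3: The full series sum_(k>=1) 5.9*1/3^k converges (geometric series with ratio 1/3 < 1; a constant multiple of a convergent series converges).
Step 4: Fix eps > 0. Since sum_k m(|f_k - f| > eps) < infinity, the Borel-Cantelli lemma gives
        m(limsup_k {|f_k - f| > eps}) = 0, i.e. for a.e. x, |f_k(x) - f(x)| <= eps for all large k.
        Applying this with eps = 1/j for j = 1, 2, ... and intersecting the countably many full-measure sets,
        for a.e. x we get limsup_k |f_k(x) - f(x)| <= 1/j for every j, hence f_k -> f almost everywhere.
Conclusion: series converges; Borel-Cantelli yields f_k -> f a.e.


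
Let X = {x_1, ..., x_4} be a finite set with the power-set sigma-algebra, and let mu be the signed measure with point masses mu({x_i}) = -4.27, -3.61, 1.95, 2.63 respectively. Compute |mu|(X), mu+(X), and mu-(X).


Step 1: Every measurable set is a union of atoms (the cells / points), so a Hahn decomposition is
  obtained by grouping atoms by sign: P = union of atoms with mu > 0, N = union of the remaining atoms.
  Atoms in P (indices): 3, 4;  atoms in N (indices): 1, 2
  Positive values: 1.95, 2.63
  Negative values: -4.27, -3.61
Step 2: mu+(X) = mu(P) = sum of positive atom values = 4.58
Step 3: mu-(X) = -mu(N) = sum of |negative atom values| = 7.88
Step 4: |mu|(X) = mu+(X) + mu-(X) = 4.58 + 7.88 = 12.46


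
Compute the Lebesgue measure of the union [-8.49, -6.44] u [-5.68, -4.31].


For pairwise disjoint intervals, m(union) = sum of lengths.
= (-6.44 - -8.49) + (-4.31 - -5.68)
= 2.05 + 1.37
= 3.42


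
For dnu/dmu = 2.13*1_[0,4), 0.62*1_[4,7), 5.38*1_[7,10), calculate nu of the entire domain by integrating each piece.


Integrate each piece of the Radon-Nikodym derivative:
Step 1: integral_0^4 2.13 dx = 2.13*(4-0) = 2.13*4 = 8.52
Step 2: integral_4^7 0.62 dx = 0.62*(7-4) = 0.62*3 = 1.86
Step 3: integral_7^10 5.38 dx = 5.38*(10-7) = 5.38*3 = 16.14
Total: 8.52 + 1.86 + 16.14 = 26.52


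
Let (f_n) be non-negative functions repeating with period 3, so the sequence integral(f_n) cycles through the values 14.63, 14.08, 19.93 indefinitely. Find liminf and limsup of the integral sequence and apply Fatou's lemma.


The sequence (integral(f_n)) is periodic with period 3, repeating the values 14.63, 14.08, 19.93 indefinitely.
Step 1: For a periodic sequence, every tail (a_m, a_(m+1), ...) contains all 3 period values infinitely often.
Step 2: Hence inf of every tail = min of the period values = min(14.63, 14.08, 19.93) = 14.08.
        liminf_n integral(f_n) = sup over m of (inf of tail from m) = 14.08.
Step 3: Similarly sup of every tail = max of the period values = 19.93.
        limsup_n integral(f_n) = 19.93.
Step 4: Fatou's lemma: integral(liminf_n f_n) <= liminf_n integral(f_n) = 14.08.
        So the integral of the pointwise liminf is at most 14.08.
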